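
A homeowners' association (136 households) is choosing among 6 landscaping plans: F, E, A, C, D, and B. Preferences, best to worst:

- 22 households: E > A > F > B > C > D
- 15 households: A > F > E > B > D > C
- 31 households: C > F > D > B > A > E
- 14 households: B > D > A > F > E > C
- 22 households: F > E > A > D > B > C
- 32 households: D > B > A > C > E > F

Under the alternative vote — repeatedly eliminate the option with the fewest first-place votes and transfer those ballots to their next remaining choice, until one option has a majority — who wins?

Round 1: F 22, E 22, A 15, C 31, D 32, B 14. Eliminate B.
Round 2: F 22, E 22, A 15, C 31, D 46. Eliminate A.
Round 3: F 37, E 22, C 31, D 46. Eliminate E.
Round 4: F 59, C 31, D 46. Eliminate C.
Round 5: F 90, D 46. F has a majority.

F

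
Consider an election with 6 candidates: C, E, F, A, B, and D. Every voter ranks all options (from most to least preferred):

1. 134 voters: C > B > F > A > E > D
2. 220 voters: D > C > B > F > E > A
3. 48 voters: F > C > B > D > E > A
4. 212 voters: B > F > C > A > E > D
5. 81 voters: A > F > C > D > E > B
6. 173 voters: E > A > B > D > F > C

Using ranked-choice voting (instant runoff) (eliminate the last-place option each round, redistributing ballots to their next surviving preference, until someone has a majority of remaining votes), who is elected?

C

Round 1: C 134, E 173, F 48, A 81, B 212, D 220. Eliminate F.
Round 2: C 182, E 173, A 81, B 212, D 220. Eliminate A.
Round 3: C 263, E 173, B 212, D 220. Eliminate E.
Round 4: C 263, B 385, D 220. Eliminate D.
Round 5: C 483, B 385. C has a majority.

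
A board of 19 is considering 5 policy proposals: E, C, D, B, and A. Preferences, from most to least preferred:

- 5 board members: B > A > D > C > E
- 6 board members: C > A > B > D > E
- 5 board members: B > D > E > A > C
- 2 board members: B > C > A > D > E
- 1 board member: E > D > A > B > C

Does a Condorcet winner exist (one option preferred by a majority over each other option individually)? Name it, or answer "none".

B vs E: 18–1 for B.
B vs C: 13–6 for B.
B vs D: 18–1 for B.
B vs A: 12–7 for B.
B beats every other option head-to-head.

B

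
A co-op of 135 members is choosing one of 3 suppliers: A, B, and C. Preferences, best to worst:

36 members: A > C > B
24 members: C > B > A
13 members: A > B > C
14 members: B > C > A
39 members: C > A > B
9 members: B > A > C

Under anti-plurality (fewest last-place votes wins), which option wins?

Last-place votes: A 38, B 75, C 22.
C is ranked last by the fewest voters, so C wins.

C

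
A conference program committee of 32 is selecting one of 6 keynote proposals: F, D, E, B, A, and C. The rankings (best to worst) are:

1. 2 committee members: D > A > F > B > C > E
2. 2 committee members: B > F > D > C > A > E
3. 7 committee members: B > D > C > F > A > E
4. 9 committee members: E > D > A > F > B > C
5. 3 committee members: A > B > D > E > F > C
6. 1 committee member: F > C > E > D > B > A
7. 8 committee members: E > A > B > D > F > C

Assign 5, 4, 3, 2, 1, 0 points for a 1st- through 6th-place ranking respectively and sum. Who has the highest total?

D

F: 2·3 + 2·4 + 7·2 + 9·2 + 3·1 + 1·5 + 8·1 = 62
D: 2·5 + 2·3 + 7·4 + 9·4 + 3·3 + 1·2 + 8·2 = 107
E: 2·0 + 2·0 + 7·0 + 9·5 + 3·2 + 1·3 + 8·5 = 94
B: 2·2 + 2·5 + 7·5 + 9·1 + 3·4 + 1·1 + 8·3 = 95
A: 2·4 + 2·1 + 7·1 + 9·3 + 3·5 + 1·0 + 8·4 = 91
C: 2·1 + 2·2 + 7·3 + 9·0 + 3·0 + 1·4 + 8·0 = 31
D has the highest Borda score (107).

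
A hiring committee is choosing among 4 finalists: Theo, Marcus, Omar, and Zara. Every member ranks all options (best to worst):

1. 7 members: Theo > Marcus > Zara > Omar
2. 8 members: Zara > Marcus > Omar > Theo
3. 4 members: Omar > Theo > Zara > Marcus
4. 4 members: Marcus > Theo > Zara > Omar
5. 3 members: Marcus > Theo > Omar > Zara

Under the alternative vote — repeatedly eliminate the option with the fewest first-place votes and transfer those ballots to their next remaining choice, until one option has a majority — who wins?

Round 1: Theo 7, Marcus 7, Omar 4, Zara 8. Eliminate Omar.
Round 2: Theo 11, Marcus 7, Zara 8. Eliminate Marcus.
Round 3: Theo 18, Zara 8. Theo has a majority.

Theo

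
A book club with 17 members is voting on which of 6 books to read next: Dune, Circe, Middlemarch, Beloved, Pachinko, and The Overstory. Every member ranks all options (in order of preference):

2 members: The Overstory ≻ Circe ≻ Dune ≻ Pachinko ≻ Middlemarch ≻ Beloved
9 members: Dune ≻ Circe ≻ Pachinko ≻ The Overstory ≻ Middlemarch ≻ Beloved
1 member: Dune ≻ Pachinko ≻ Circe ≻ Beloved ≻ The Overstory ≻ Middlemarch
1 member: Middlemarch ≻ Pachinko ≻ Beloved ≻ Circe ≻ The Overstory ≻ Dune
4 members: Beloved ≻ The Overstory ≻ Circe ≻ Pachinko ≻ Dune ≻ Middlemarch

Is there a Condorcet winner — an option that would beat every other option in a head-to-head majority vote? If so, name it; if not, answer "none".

Dune vs Circe: 10–7 for Dune.
Dune vs Middlemarch: 16–1 for Dune.
Dune vs Beloved: 12–5 for Dune.
Dune vs Pachinko: 12–5 for Dune.
Dune vs The Overstory: 10–7 for Dune.
Dune beats every other option head-to-head.

Dune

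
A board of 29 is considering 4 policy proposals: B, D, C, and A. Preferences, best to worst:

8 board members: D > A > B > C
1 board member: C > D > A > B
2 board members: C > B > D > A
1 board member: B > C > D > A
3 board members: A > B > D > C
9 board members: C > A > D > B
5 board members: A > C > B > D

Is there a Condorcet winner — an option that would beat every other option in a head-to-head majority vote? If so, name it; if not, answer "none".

A

A vs B: 26–3 for A.
A vs D: 17–12 for A.
A vs C: 16–13 for A.
A beats every other option head-to-head.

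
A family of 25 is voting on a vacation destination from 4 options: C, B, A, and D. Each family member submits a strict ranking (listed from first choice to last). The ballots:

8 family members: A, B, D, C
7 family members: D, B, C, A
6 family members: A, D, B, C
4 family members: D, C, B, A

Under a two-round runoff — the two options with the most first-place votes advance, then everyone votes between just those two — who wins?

Round 1 first-place votes: C 0, B 0, A 14, D 11.
A and D advance.
Runoff: A is preferred to D by 14 voters; D by 11.
A wins the runoff.

A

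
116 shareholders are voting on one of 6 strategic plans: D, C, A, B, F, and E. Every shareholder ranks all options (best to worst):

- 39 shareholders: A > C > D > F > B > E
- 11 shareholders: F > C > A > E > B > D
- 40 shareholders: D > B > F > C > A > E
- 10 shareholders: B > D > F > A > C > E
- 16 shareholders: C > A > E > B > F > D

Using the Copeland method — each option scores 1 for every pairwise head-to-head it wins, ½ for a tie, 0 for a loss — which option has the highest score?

D: beats B, F, and E; loses to C and A → score 3.
C: beats D, A, B, and E; loses to F → score 4.
A: beats D, B, and E; loses to C and F → score 3.
B: beats F and E; loses to D, C, and A → score 2.
F: beats C, A, and E; loses to D and B → score 3.
E: loses to D, C, A, B, and F → score 0.
C has the best pairwise record.

C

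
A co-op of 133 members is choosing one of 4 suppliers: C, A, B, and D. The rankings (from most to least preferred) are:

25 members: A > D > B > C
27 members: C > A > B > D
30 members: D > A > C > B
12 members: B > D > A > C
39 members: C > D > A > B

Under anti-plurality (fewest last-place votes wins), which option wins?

Last-place votes: C 37, A 0, B 69, D 27.
A is ranked last by the fewest voters, so A wins.

A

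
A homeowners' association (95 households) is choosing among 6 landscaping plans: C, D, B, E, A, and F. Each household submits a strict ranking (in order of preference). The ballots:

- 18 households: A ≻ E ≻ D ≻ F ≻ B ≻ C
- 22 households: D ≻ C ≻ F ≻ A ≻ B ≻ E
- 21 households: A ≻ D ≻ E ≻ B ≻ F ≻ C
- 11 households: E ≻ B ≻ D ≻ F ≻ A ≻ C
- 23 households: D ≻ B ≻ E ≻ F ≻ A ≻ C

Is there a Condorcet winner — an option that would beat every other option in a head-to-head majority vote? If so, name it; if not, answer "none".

D vs C: 95–0 for D.
D vs B: 84–11 for D.
D vs E: 66–29 for D.
D vs A: 56–39 for D.
D vs F: 95–0 for D.
D beats every other option head-to-head.

D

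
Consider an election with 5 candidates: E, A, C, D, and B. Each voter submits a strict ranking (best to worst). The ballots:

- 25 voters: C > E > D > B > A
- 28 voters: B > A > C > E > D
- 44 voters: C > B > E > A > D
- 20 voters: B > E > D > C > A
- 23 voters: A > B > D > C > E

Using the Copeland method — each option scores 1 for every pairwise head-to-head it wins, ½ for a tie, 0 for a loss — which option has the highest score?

B

E: beats A and D; loses to C and B → score 2.
A: beats D; loses to E, C, and B → score 1.
C: beats E, A, and D; loses to B → score 3.
D: loses to E, A, C, and B → score 0.
B: beats E, A, C, and D → score 4.
B has the best pairwise record.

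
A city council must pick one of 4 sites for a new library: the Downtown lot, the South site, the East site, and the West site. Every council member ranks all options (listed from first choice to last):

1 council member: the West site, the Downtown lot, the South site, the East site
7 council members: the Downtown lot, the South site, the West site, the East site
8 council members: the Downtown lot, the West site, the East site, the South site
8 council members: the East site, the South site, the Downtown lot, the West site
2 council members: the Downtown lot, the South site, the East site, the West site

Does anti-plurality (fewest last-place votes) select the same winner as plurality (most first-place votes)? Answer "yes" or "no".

Anti-plurality — last-place votes: the Downtown lot 0, the South site 8, the East site 8, the West site 10. Winner: the Downtown lot.
Plurality — first-place votes: the Downtown lot 17, the South site 0, the East site 8, the West site 1. Winner: the Downtown lot.
The two methods agree.

yes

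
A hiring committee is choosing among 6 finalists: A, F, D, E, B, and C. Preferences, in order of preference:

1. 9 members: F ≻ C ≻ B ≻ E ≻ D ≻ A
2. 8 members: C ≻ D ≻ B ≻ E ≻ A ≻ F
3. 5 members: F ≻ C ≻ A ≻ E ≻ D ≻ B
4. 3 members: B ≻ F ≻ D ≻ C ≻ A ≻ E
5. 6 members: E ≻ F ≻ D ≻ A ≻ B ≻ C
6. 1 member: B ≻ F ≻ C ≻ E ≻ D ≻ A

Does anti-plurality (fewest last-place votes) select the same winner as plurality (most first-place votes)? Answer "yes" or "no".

no

Anti-plurality — last-place votes: A 10, F 8, D 0, E 3, B 5, C 6. Winner: D.
Plurality — first-place votes: A 0, F 14, D 0, E 6, B 4, C 8. Winner: F.
The two methods disagree.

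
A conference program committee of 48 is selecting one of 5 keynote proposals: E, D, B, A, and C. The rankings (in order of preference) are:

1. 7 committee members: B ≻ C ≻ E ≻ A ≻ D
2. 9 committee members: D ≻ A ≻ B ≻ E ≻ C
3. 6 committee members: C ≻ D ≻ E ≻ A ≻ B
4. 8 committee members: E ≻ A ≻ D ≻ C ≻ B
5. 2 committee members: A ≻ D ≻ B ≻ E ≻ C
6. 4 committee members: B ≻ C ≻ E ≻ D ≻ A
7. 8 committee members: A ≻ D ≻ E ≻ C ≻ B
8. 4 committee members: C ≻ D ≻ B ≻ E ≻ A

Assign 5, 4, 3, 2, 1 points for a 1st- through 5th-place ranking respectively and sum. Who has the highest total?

E: 7·3 + 9·2 + 6·3 + 8·5 + 2·2 + 4·3 + 8·3 + 4·2 = 145
D: 7·1 + 9·5 + 6·4 + 8·3 + 2·4 + 4·2 + 8·4 + 4·4 = 164
B: 7·5 + 9·3 + 6·1 + 8·1 + 2·3 + 4·5 + 8·1 + 4·3 = 122
A: 7·2 + 9·4 + 6·2 + 8·4 + 2·5 + 4·1 + 8·5 + 4·1 = 152
C: 7·4 + 9·1 + 6·5 + 8·2 + 2·1 + 4·4 + 8·2 + 4·5 = 137
D has the highest Borda score (164).

D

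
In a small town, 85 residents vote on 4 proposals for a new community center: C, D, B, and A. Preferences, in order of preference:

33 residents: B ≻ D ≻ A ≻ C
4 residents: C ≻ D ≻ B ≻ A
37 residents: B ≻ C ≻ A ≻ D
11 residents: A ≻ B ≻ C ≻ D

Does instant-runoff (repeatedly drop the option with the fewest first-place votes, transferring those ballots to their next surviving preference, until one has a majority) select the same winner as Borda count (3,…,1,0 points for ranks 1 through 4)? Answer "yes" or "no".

yes

Instant-runoff — R1 C 4, D 0, B 70, A 11 (B winner). Winner: B.
Borda — scores: C 97, D 74, B 236, A 103. Winner: B.
The two methods agree.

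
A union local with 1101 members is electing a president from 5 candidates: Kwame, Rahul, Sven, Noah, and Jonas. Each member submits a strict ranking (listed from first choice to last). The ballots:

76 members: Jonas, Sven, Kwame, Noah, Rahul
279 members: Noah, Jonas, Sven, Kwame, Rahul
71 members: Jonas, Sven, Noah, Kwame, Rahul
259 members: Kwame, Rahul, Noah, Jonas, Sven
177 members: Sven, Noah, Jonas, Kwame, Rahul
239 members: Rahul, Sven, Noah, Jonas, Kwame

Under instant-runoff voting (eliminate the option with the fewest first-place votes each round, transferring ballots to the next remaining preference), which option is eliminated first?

Jonas

Round 1: Kwame 259, Rahul 239, Sven 177, Noah 279, Jonas 147. Eliminate Jonas.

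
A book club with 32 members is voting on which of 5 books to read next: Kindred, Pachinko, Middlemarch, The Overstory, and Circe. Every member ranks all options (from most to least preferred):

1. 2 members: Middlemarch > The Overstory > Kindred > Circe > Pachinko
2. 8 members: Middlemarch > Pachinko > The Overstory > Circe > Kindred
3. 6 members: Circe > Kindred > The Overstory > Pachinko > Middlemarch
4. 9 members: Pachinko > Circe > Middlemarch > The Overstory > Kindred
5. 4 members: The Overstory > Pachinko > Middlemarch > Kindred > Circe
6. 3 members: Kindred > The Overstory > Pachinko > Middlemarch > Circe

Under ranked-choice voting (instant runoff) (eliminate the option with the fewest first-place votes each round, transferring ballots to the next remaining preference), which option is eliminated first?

Round 1: Kindred 3, Pachinko 9, Middlemarch 10, The Overstory 4, Circe 6. Eliminate Kindred.

Kindred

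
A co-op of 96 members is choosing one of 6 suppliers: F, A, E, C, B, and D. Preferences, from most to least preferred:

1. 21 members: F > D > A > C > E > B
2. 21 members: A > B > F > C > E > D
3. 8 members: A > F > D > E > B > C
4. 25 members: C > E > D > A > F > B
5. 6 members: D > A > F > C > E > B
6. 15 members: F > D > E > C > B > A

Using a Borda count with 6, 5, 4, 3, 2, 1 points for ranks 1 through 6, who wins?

F: 21·6 + 21·4 + 8·5 + 25·2 + 6·4 + 15·6 = 414
A: 21·4 + 21·6 + 8·6 + 25·3 + 6·5 + 15·1 = 378
E: 21·2 + 21·2 + 8·3 + 25·5 + 6·2 + 15·4 = 305
C: 21·3 + 21·3 + 8·1 + 25·6 + 6·3 + 15·3 = 347
B: 21·1 + 21·5 + 8·2 + 25·1 + 6·1 + 15·2 = 203
D: 21·5 + 21·1 + 8·4 + 25·4 + 6·6 + 15·5 = 369
F has the highest Borda score (414).

F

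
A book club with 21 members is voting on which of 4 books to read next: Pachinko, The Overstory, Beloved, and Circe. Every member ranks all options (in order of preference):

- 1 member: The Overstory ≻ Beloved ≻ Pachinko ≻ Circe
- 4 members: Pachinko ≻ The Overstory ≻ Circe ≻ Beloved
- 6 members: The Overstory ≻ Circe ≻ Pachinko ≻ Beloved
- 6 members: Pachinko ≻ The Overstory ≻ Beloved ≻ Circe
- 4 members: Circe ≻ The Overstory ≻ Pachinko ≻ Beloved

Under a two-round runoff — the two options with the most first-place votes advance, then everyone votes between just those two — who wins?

The Overstory

Round 1 first-place votes: Pachinko 10, The Overstory 7, Beloved 0, Circe 4.
Pachinko and The Overstory advance.
Runoff: Pachinko is preferred to The Overstory by 10 voters; The Overstory by 11.
The Overstory wins the runoff.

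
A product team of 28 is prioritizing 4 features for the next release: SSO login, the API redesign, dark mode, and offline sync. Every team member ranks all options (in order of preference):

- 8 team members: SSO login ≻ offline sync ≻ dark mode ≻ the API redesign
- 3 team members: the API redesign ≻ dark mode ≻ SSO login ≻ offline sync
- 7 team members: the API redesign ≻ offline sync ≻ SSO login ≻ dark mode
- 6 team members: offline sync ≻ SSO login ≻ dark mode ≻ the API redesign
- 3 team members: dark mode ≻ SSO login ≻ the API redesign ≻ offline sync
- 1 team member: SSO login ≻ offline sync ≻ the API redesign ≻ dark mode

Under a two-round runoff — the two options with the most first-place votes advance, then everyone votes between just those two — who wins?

Round 1 first-place votes: SSO login 9, the API redesign 10, dark mode 3, offline sync 6.
the API redesign and SSO login advance.
Runoff: the API redesign is preferred to SSO login by 10 voters; SSO login by 18.
SSO login wins the runoff.

SSO login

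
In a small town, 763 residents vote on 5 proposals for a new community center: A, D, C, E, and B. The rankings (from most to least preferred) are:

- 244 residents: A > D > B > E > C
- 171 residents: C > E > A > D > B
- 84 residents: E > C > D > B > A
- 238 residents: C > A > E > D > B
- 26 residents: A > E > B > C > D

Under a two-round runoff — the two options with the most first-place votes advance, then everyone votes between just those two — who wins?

Round 1 first-place votes: A 270, D 0, C 409, E 84, B 0.
C and A advance.
Runoff: C is preferred to A by 493 voters; A by 270.
C wins the runoff.

C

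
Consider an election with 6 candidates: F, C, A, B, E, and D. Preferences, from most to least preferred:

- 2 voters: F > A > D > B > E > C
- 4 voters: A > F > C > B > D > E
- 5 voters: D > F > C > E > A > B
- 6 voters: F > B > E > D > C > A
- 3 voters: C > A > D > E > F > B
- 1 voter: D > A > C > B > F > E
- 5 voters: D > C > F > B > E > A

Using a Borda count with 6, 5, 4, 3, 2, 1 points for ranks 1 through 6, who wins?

F

F: 2·6 + 4·5 + 5·5 + 6·6 + 3·2 + 1·2 + 5·4 = 121
C: 2·1 + 4·4 + 5·4 + 6·2 + 3·6 + 1·4 + 5·5 = 97
A: 2·5 + 4·6 + 5·2 + 6·1 + 3·5 + 1·5 + 5·1 = 75
B: 2·3 + 4·3 + 5·1 + 6·5 + 3·1 + 1·3 + 5·3 = 74
E: 2·2 + 4·1 + 5·3 + 6·4 + 3·3 + 1·1 + 5·2 = 67
D: 2·4 + 4·2 + 5·6 + 6·3 + 3·4 + 1·6 + 5·6 = 112
F has the highest Borda score (121).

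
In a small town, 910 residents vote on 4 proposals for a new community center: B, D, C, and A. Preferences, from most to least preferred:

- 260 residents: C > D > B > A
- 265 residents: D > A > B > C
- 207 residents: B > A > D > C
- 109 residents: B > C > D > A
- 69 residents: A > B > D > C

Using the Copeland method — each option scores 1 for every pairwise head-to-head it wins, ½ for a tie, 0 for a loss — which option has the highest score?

B: beats C and A; loses to D → score 2.
D: beats B, C, and A → score 3.
C: loses to B, D, and A → score 0.
A: beats C; loses to B and D → score 1.
D has the best pairwise record.

D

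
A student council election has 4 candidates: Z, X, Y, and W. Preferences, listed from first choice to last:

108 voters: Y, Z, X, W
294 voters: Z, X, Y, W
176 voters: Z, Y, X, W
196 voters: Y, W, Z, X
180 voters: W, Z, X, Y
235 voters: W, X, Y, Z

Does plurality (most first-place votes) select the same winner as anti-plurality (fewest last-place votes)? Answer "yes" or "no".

Plurality — first-place votes: Z 470, X 0, Y 304, W 415. Winner: Z.
Anti-plurality — last-place votes: Z 235, X 196, Y 180, W 578. Winner: Y.
The two methods disagree.

no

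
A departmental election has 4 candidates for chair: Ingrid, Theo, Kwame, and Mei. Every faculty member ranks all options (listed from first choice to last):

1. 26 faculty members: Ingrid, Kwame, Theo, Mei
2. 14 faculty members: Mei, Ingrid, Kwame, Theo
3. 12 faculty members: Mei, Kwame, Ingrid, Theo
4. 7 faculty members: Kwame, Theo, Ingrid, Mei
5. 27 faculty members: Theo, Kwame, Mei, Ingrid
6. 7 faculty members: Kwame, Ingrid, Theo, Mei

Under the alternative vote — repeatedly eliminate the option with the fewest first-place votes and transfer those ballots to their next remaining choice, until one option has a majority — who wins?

Ingrid

Round 1: Ingrid 26, Theo 27, Kwame 14, Mei 26. Eliminate Kwame.
Round 2: Ingrid 33, Theo 34, Mei 26. Eliminate Mei.
Round 3: Ingrid 59, Theo 34. Ingrid has a majority.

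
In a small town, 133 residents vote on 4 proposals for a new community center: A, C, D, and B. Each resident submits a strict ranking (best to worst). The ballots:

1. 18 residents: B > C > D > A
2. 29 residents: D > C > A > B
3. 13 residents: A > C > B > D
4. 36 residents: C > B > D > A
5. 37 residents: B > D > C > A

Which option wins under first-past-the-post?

B

First-place votes: A 13, C 36, D 29, B 55.
B has the most first-place votes.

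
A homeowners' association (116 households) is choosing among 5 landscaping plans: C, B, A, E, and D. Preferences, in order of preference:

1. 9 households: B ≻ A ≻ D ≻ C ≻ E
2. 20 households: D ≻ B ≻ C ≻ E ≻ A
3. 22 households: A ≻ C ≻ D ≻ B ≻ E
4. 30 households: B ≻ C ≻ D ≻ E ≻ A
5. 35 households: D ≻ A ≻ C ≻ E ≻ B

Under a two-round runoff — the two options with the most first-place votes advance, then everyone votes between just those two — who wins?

D

Round 1 first-place votes: C 0, B 39, A 22, E 0, D 55.
D and B advance.
Runoff: D is preferred to B by 77 voters; B by 39.
D wins the runoff.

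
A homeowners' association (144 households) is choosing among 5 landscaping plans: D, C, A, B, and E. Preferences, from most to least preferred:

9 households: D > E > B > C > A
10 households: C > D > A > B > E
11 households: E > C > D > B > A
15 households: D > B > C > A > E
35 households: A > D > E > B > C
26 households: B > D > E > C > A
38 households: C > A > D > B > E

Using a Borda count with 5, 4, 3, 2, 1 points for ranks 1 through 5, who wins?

D: 9·5 + 10·4 + 11·3 + 15·5 + 35·4 + 26·4 + 38·3 = 551
C: 9·2 + 10·5 + 11·4 + 15·3 + 35·1 + 26·2 + 38·5 = 434
A: 9·1 + 10·3 + 11·1 + 15·2 + 35·5 + 26·1 + 38·4 = 433
B: 9·3 + 10·2 + 11·2 + 15·4 + 35·2 + 26·5 + 38·2 = 405
E: 9·4 + 10·1 + 11·5 + 15·1 + 35·3 + 26·3 + 38·1 = 337
D has the highest Borda score (551).

D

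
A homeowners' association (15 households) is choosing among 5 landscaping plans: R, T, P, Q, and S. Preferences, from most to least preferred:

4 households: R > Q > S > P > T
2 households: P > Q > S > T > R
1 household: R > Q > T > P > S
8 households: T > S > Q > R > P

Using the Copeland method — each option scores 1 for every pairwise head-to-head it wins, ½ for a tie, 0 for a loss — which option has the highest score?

R: beats P; loses to T, Q, and S → score 1.
T: beats R, P, Q, and S → score 4.
P: loses to R, T, Q, and S → score 0.
Q: beats R and P; loses to T and S → score 2.
S: beats R, P, and Q; loses to T → score 3.
T has the best pairwise record.

T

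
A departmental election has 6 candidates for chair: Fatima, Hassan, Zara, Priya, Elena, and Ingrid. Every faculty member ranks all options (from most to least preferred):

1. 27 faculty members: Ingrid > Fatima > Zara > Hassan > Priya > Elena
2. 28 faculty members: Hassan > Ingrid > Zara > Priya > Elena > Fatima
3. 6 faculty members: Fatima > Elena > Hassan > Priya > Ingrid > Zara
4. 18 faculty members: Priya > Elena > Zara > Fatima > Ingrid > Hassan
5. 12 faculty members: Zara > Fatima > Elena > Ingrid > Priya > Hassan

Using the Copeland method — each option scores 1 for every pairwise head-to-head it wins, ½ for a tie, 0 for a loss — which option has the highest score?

Ingrid

Fatima: beats Hassan; loses to Zara, Priya, Elena, and Ingrid → score 1.
Hassan: beats Priya and Elena; loses to Fatima, Zara, and Ingrid → score 2.
Zara: beats Fatima, Hassan, Priya, and Elena; loses to Ingrid → score 4.
Priya: beats Fatima and Elena; loses to Hassan, Zara, and Ingrid → score 2.
Elena: beats Fatima; loses to Hassan, Zara, Priya, and Ingrid → score 1.
Ingrid: beats Fatima, Hassan, Zara, Priya, and Elena → score 5.
Ingrid has the best pairwise record.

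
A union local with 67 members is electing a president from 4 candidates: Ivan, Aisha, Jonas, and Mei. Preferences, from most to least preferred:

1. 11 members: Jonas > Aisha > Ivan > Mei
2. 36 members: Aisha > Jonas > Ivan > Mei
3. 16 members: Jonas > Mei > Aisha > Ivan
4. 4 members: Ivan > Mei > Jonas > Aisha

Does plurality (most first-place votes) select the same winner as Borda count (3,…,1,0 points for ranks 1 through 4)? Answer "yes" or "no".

no

Plurality — first-place votes: Ivan 4, Aisha 36, Jonas 27, Mei 0. Winner: Aisha.
Borda — scores: Ivan 59, Aisha 146, Jonas 157, Mei 40. Winner: Jonas.
The two methods disagree.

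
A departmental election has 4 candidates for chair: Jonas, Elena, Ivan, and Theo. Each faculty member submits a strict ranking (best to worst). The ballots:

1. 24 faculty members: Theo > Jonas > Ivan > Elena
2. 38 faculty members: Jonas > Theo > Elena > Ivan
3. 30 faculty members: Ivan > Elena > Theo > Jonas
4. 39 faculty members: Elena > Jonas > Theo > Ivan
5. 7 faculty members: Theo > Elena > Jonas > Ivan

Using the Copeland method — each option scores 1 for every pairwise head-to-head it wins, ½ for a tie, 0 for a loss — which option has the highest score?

Elena

Jonas: beats Ivan and Theo; loses to Elena → score 2.
Elena: beats Jonas and Ivan; ties Theo → score 2.5.
Ivan: loses to Jonas, Elena, and Theo → score 0.
Theo: beats Ivan; ties Elena; loses to Jonas → score 1.5.
Elena has the best pairwise record.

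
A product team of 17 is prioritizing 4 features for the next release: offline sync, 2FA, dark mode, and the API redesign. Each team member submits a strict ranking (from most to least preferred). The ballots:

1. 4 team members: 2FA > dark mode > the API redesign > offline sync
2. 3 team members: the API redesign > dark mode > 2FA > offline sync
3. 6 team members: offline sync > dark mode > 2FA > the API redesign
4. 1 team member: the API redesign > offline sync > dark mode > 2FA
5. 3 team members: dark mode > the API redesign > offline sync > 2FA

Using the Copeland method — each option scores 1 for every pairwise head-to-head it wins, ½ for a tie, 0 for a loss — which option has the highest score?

offline sync: beats 2FA; loses to dark mode and the API redesign → score 1.
2FA: beats the API redesign; loses to offline sync and dark mode → score 1.
dark mode: beats offline sync, 2FA, and the API redesign → score 3.
the API redesign: beats offline sync; loses to 2FA and dark mode → score 1.
dark mode has the best pairwise record.

dark mode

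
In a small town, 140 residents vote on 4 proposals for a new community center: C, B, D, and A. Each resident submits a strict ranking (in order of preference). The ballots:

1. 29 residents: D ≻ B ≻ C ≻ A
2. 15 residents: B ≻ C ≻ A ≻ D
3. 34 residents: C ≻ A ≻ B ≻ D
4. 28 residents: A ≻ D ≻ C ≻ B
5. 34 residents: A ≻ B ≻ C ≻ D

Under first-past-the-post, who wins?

A

First-place votes: C 34, B 15, D 29, A 62.
A has the most first-place votes.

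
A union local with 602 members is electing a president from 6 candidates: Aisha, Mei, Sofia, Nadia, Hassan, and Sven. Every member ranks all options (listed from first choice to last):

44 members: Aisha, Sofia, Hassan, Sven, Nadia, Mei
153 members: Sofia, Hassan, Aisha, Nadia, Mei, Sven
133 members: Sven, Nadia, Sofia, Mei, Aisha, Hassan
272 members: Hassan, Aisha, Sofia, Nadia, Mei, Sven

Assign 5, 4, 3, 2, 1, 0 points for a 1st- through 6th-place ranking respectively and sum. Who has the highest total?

Sofia

Aisha: 44·5 + 153·3 + 133·1 + 272·4 = 1900
Mei: 44·0 + 153·1 + 133·2 + 272·1 = 691
Sofia: 44·4 + 153·5 + 133·3 + 272·3 = 2156
Nadia: 44·1 + 153·2 + 133·4 + 272·2 = 1426
Hassan: 44·3 + 153·4 + 133·0 + 272·5 = 2104
Sven: 44·2 + 153·0 + 133·5 + 272·0 = 753
Sofia has the highest Borda score (2156).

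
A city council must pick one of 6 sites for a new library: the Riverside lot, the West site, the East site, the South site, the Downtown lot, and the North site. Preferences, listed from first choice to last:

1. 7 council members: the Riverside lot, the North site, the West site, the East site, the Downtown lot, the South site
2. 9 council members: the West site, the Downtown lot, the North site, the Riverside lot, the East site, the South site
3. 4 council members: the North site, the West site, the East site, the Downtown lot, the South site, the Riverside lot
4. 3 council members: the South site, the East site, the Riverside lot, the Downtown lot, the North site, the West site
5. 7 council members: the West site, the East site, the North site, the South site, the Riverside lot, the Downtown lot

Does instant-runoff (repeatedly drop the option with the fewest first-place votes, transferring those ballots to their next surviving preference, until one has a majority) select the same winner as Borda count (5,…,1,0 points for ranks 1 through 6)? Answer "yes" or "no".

yes

Instant-runoff — R1 the Riverside lot 7, the West site 16, the East site 0, the South site 3, the Downtown lot 0, the North site 4 (the West site winner). Winner: the West site.
Borda — scores: the Riverside lot 69, the West site 117, the East site 75, the South site 33, the Downtown lot 57, the North site 99. Winner: the West site.
The two methods agree.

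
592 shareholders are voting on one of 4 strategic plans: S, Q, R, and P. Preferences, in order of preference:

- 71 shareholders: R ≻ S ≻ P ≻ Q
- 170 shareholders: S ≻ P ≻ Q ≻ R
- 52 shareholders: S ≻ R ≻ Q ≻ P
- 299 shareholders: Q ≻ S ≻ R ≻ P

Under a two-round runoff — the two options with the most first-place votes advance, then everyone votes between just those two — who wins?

Q

Round 1 first-place votes: S 222, Q 299, R 71, P 0.
Q and S advance.
Runoff: Q is preferred to S by 299 voters; S by 293.
Q wins the runoff.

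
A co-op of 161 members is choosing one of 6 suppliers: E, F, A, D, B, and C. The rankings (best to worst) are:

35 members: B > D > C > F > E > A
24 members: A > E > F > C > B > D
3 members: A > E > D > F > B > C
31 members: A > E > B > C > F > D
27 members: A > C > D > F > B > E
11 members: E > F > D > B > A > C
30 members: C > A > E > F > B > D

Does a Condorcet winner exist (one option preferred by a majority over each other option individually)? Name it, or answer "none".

A

A vs E: 115–46 for A.
A vs F: 115–46 for A.
A vs D: 115–46 for A.
A vs B: 115–46 for A.
A vs C: 96–65 for A.
A beats every other option head-to-head.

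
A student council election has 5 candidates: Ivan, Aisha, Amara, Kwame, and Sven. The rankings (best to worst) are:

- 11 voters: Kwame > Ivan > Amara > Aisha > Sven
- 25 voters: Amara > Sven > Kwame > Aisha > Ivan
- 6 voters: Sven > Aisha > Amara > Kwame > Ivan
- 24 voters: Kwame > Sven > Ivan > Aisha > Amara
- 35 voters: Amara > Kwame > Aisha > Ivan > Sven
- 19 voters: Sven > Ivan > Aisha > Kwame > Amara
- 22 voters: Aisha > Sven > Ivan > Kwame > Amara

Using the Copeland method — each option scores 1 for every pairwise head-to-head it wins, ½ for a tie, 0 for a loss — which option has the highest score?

Sven

Ivan: beats Amara; loses to Aisha, Kwame, and Sven → score 1.
Aisha: beats Ivan; ties Amara; loses to Kwame and Sven → score 1.5.
Amara: ties Aisha and Sven; loses to Ivan and Kwame → score 1.
Kwame: beats Ivan, Aisha, and Amara; loses to Sven → score 3.
Sven: beats Ivan, Aisha, and Kwame; ties Amara → score 3.5.
Sven has the best pairwise record.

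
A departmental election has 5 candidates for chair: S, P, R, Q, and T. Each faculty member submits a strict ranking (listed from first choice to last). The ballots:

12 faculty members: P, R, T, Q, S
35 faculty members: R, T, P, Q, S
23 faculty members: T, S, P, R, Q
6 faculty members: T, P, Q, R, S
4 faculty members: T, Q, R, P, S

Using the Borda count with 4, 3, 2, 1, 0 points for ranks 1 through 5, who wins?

S: 12·0 + 35·0 + 23·3 + 6·0 + 4·0 = 69
P: 12·4 + 35·2 + 23·2 + 6·3 + 4·1 = 186
R: 12·3 + 35·4 + 23·1 + 6·1 + 4·2 = 213
Q: 12·1 + 35·1 + 23·0 + 6·2 + 4·3 = 71
T: 12·2 + 35·3 + 23·4 + 6·4 + 4·4 = 261
T has the highest Borda score (261).

T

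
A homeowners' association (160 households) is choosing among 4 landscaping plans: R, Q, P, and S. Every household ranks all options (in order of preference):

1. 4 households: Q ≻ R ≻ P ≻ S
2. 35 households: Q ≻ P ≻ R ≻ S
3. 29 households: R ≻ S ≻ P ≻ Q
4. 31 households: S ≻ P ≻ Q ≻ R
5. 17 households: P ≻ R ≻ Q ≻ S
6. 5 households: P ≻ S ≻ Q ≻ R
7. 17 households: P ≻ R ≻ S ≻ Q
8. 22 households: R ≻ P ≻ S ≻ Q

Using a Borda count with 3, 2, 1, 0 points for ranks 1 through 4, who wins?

P

R: 4·2 + 35·1 + 29·3 + 31·0 + 17·2 + 5·0 + 17·2 + 22·3 = 264
Q: 4·3 + 35·3 + 29·0 + 31·1 + 17·1 + 5·1 + 17·0 + 22·0 = 170
P: 4·1 + 35·2 + 29·1 + 31·2 + 17·3 + 5·3 + 17·3 + 22·2 = 326
S: 4·0 + 35·0 + 29·2 + 31·3 + 17·0 + 5·2 + 17·1 + 22·1 = 200
P has the highest Borda score (326).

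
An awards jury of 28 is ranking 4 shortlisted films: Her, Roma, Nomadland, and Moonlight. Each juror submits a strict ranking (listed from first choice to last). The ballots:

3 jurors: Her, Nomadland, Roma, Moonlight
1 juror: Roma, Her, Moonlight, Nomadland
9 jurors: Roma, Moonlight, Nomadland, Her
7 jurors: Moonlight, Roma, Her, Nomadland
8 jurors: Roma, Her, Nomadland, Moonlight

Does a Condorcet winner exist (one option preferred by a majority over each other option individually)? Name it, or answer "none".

Roma vs Her: 25–3 for Roma.
Roma vs Nomadland: 25–3 for Roma.
Roma vs Moonlight: 21–7 for Roma.
Roma beats every other option head-to-head.

Roma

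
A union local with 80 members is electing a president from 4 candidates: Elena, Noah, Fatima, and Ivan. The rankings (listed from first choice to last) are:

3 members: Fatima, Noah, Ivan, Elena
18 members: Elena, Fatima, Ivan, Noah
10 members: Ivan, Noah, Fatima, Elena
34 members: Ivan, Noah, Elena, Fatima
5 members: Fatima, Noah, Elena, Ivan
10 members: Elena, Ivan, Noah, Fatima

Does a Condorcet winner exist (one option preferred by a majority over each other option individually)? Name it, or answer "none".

Ivan

Ivan vs Elena: 47–33 for Ivan.
Ivan vs Noah: 72–8 for Ivan.
Ivan vs Fatima: 54–26 for Ivan.
Ivan beats every other option head-to-head.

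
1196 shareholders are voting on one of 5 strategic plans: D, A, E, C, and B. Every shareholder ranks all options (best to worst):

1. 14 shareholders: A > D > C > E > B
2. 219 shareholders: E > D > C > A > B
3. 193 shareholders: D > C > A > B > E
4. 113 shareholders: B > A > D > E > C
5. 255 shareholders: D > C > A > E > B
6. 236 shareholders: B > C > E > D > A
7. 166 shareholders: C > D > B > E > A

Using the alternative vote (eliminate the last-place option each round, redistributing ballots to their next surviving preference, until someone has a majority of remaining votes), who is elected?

D

Round 1: D 448, A 14, E 219, C 166, B 349. Eliminate A.
Round 2: D 462, E 219, C 166, B 349. Eliminate C.
Round 3: D 628, E 219, B 349. D has a majority.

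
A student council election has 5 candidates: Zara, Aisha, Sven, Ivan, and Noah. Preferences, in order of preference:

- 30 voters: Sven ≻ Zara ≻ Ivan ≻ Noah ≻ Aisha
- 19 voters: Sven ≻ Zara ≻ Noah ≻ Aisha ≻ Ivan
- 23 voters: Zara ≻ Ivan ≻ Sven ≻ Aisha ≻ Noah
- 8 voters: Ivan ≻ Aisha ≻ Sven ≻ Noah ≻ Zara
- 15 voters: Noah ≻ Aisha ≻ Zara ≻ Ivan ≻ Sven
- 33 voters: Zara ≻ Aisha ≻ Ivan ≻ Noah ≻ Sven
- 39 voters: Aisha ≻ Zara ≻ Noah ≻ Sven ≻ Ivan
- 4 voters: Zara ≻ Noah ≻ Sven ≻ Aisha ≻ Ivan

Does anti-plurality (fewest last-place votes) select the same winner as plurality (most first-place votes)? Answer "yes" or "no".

yes

Anti-plurality — last-place votes: Zara 8, Aisha 30, Sven 48, Ivan 62, Noah 23. Winner: Zara.
Plurality — first-place votes: Zara 60, Aisha 39, Sven 49, Ivan 8, Noah 15. Winner: Zara.
The two methods agree.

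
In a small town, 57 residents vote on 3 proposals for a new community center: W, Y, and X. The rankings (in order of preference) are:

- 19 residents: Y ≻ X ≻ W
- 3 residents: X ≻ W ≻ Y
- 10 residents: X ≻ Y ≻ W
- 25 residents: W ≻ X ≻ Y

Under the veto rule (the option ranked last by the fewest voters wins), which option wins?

X

Last-place votes: W 29, Y 28, X 0.
X is ranked last by the fewest voters, so X wins.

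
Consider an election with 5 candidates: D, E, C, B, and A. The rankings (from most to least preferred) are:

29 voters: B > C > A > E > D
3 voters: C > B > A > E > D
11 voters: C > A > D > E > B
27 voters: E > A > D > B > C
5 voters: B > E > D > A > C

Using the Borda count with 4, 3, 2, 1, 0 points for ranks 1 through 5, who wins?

A

D: 29·0 + 3·0 + 11·2 + 27·2 + 5·2 = 86
E: 29·1 + 3·1 + 11·1 + 27·4 + 5·3 = 166
C: 29·3 + 3·4 + 11·4 + 27·0 + 5·0 = 143
B: 29·4 + 3·3 + 11·0 + 27·1 + 5·4 = 172
A: 29·2 + 3·2 + 11·3 + 27·3 + 5·1 = 183
A has the highest Borda score (183).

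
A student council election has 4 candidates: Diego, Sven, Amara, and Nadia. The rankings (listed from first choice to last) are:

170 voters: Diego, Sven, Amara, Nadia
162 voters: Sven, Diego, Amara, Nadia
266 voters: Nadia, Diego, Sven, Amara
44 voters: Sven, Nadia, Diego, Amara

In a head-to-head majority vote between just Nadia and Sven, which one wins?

Voters preferring Nadia to Sven: 266; preferring Sven to Nadia: 376.
Sven wins the head-to-head.

Sven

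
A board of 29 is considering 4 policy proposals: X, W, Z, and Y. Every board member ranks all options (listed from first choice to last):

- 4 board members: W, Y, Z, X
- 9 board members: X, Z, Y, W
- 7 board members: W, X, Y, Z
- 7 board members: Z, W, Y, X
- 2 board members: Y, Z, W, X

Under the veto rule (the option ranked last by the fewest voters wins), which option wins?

Last-place votes: X 13, W 9, Z 7, Y 0.
Y is ranked last by the fewest voters, so Y wins.

Y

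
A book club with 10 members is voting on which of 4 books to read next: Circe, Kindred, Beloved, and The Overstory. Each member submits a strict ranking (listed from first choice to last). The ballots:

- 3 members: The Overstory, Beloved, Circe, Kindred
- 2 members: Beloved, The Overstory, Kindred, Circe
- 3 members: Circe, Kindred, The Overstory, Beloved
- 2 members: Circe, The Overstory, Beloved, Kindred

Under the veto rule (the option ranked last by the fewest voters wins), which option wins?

Last-place votes: Circe 2, Kindred 5, Beloved 3, The Overstory 0.
The Overstory is ranked last by the fewest voters, so The Overstory wins.

The Overstory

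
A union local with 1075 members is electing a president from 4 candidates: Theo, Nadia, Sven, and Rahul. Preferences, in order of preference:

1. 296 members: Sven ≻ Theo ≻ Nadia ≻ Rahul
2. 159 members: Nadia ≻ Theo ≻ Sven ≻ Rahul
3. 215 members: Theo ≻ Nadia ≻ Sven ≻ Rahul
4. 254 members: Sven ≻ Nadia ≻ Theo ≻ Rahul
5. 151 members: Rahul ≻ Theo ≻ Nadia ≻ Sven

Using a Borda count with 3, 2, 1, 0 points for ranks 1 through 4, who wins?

Theo

Theo: 296·2 + 159·2 + 215·3 + 254·1 + 151·2 = 2111
Nadia: 296·1 + 159·3 + 215·2 + 254·2 + 151·1 = 1862
Sven: 296·3 + 159·1 + 215·1 + 254·3 + 151·0 = 2024
Rahul: 296·0 + 159·0 + 215·0 + 254·0 + 151·3 = 453
Theo has the highest Borda score (2111).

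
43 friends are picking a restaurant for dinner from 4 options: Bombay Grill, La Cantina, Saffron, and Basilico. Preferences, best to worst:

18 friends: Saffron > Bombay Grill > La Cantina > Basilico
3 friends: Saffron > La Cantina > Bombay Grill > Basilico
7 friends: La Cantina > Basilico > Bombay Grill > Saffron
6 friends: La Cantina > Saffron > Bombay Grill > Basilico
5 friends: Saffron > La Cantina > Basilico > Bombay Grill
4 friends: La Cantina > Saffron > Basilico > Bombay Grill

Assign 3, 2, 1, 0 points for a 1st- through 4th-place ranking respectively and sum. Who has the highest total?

Bombay Grill: 18·2 + 3·1 + 7·1 + 6·1 + 5·0 + 4·0 = 52
La Cantina: 18·1 + 3·2 + 7·3 + 6·3 + 5·2 + 4·3 = 85
Saffron: 18·3 + 3·3 + 7·0 + 6·2 + 5·3 + 4·2 = 98
Basilico: 18·0 + 3·0 + 7·2 + 6·0 + 5·1 + 4·1 = 23
Saffron has the highest Borda score (98).

Saffron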